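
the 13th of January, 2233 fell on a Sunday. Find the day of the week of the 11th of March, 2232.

Sunday

Count forward from the earlier date (March 11, 2232) to the later (January 13, 2233):
Day-of-year of March 11, 2232: 71.
Day-of-year of January 13, 2233: 13.
2232 has 366 days, so 366 − 71 = 295 days remain in 2232.
Total: 295 + 13 = 308 days.
308 is a multiple of 7, so the 11th of March, 2232 falls on the same weekday: Sunday.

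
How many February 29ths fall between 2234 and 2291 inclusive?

14

Years divisible by 4: 2236, 2240, …, 2288 — 14 in all.
No century exceptions apply. Count: 14.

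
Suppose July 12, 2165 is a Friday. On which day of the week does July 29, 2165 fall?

Monday

Within July 2165: 29 − 12 = 17 days.
17 mod 7 = 3, so 3 days after Friday is Monday.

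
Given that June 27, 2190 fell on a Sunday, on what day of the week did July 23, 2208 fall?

Saturday

From June 27, 2190 to June 27, 2208: 18 years, of which 4 contain a Feb 29 — 14×365 + 4×366 = 6574 days.
(2200 is not a leap year (divisible by 100 but not 400).)
June 2208: 30 − 27 = 3 days remain.
July 1–23, 2208: 23 days.
Residual: 26 days.
Total: 6600 days.
6600 mod 7 = 6, so 6 days after Sunday is Saturday.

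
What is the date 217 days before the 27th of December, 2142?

the 24th of May, 2142

Count 217 days before December 27, 2142:
May 2142: 31 − 24 = 7 days remain.
Then June (30), July (31), August (31), September (30), October (31), November (30): 30 + 31 + 31 + 30 + 31 + 30 = 183 days.
December 1–27, 2142: 27 days.
Total: 7 + 183 + 27 = 217 days.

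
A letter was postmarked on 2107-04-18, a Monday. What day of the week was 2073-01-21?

Count forward from the earlier date (January 21, 2073) to the later (April 18, 2107):
Day-of-year of January 21, 2073: 21.
Day-of-year of April 18, 2107: 108.
2073 has 365 days, so 365 − 21 = 344 days remain in 2073.
Full years 2074–2106: 26 common + 7 leap = 26×365 + 7×366 = 12052 days.
Total: 344 + 12052 + 108 = 12504 days.
12504 mod 7 = 2, so 2 days before Monday is Saturday.

Saturday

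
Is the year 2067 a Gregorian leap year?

2067 is not a leap year.

No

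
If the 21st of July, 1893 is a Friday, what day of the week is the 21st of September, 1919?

From July 21, 1893 to July 21, 1919: 26 years, of which 5 contain a Feb 29 — 21×365 + 5×366 = 9495 days.
(1900 is not a leap year (divisible by 100 but not 400).)
July 1919: 31 − 21 = 10 days remain.
Then August (31): 31 days.
September 1–21, 1919: 21 days.
Residual: 62 days.
Total: 9557 days.
9557 mod 7 = 2, so 2 days after Friday is Sunday.

Sunday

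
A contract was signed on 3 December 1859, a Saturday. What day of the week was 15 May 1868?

From December 3, 1859 to December 3, 1867: 8 years, of which 2 contain a Feb 29 — 6×365 + 2×366 = 2922 days.
December 1867: 31 − 3 = 28 days remain.
Then January (31), February 1868 (29), March (31), April (30): 31 + 29 + 31 + 30 = 121 days.
May 1–15, 1868: 15 days.
Residual: 164 days.
Total: 3086 days.
3086 mod 7 = 6, so 6 days after Saturday is Friday.

Friday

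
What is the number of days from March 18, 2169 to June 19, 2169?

March 2169: 31 − 18 = 13 days remain.
Then April (30), May (31): 30 + 31 = 61 days.
June 1–19, 2169: 19 days.
Total: 13 + 61 + 19 = 93 days.

93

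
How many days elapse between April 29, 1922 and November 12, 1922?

197

April 1922: 30 − 29 = 1 day remains.
Then May (31), June (30), July (31), August (31), September (30), October (31): 31 + 30 + 31 + 31 + 30 + 31 = 184 days.
November 1–12, 1922: 12 days.
Total: 1 + 184 + 12 = 197 days.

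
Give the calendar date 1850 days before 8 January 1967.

15 December 1961

Count 1850 days before January 8, 1967:
Day-of-year of December 15, 1961: 349.
Day-of-year of January 8, 1967: 8.
1961 has 365 days, so 365 − 349 = 16 days remain in 1961.
Full years: 1962: 365; 1963: 365; 1964: 366; 1965: 365; 1966: 365. Sum = 1826.
Total: 16 + 1826 + 8 = 1850 days.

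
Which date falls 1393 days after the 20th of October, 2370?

the 13th of August, 2374

Count 1393 days after October 20, 2370:
Day-of-year of October 20, 2370: 293.
Day-of-year of August 13, 2374: 225.
2370 has 365 days, so 365 − 293 = 72 days remain in 2370.
Full years: 2371: 365; 2372: 366; 2373: 365. Sum = 1096.
Total: 72 + 1096 + 225 = 1393 days.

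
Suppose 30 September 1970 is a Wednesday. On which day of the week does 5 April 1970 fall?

Sunday

Count forward from the earlier date (April 5, 1970) to the later (September 30, 1970):
April 1970: 30 − 5 = 25 days remain.
Then May (31), June (30), July (31), August (31): 31 + 30 + 31 + 31 = 123 days.
September 1–30, 1970: 30 days.
Total: 25 + 123 + 30 = 178 days.
178 mod 7 = 3, so 3 days before Wednesday is Sunday.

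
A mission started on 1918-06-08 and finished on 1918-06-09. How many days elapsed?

Within June 1918: 9 − 8 = 1 day.

1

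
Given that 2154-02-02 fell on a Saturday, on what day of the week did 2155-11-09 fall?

Sunday

February 2, 2154 → February 2, 2155: 365 days.
February 2155: 28 − 2 = 26 days remain (2155 is not a leap year, so February has 28 days).
Then March (31), April (30), May (31), June (30), July (31), August (31), September (30), October (31): 31 + 30 + 31 + 30 + 31 + 31 + 30 + 31 = 245 days.
November 1–9, 2155: 9 days.
Residual: 280 days.
Total: 645 days.
645 mod 7 = 1, so 1 day after Saturday is Sunday.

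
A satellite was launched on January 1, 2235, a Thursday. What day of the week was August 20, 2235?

Thursday

January 2235: 31 − 1 = 30 days remain.
Then February 2235 (28), March (31), April (30), May (31), June (30), July (31): 28 + 31 + 30 + 31 + 30 + 31 = 181 days.
August 1–20, 2235: 20 days.
Total: 30 + 181 + 20 = 231 days.
231 is a multiple of 7, so August 20, 2235 falls on the same weekday: Thursday.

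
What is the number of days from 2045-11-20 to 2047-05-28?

Day-of-year of November 20, 2045: 324.
Day-of-year of May 28, 2047: 148.
2045 has 365 days, so 365 − 324 = 41 days remain in 2045.
Full years: 2046: 365. Sum = 365.
Total: 41 + 365 + 148 = 554 days.

554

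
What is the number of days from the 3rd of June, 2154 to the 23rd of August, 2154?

June 2154: 30 − 3 = 27 days remain.
Then July (31): 31 days.
August 1–23, 2154: 23 days.
Total: 27 + 31 + 23 = 81 days.

81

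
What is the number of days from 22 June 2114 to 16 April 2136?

Day-of-year of June 22, 2114: 173.
Day-of-year of April 16, 2136: 107.
2114 has 365 days, so 365 − 173 = 192 days remain in 2114.
Full years 2115–2135: 16 common + 5 leap = 16×365 + 5×366 = 7670 days.
Total: 192 + 7670 + 107 = 7969 days.

7969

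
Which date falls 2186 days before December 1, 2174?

December 6, 2168

Count 2186 days before December 1, 2174:
Day-of-year of December 6, 2168: 341.
Day-of-year of December 1, 2174: 335.
2168 has 366 days, so 366 − 341 = 25 days remain in 2168.
Full years: 2169: 365; 2170: 365; 2171: 365; 2172: 366; 2173: 365. Sum = 1826.
Total: 25 + 1826 + 335 = 2186 days.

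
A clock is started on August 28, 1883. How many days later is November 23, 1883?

87

August 1883: 31 − 28 = 3 days remain.
Then September (30), October (31): 30 + 31 = 61 days.
November 1–23, 1883: 23 days.
Total: 3 + 61 + 23 = 87 days.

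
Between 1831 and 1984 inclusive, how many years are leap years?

Years divisible by 4: 1832, 1836, …, 1984 — 39 in all.
Of these, 1900 is divisible by 100 but not 400, so not leap.
Leap years: 39 − 1 = 38.

38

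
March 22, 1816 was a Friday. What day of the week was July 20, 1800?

Count forward from the earlier date (July 20, 1800) to the later (March 22, 1816):
Day-of-year of July 20, 1800: 201.
Day-of-year of March 22, 1816: 82.
1800 has 365 days, so 365 − 201 = 164 days remain in 1800.
Full years 1801–1815: 12 common + 3 leap = 12×365 + 3×366 = 5478 days.
Total: 164 + 5478 + 82 = 5724 days.
5724 mod 7 = 5, so 5 days before Friday is Sunday.

Sunday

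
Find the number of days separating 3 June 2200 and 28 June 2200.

25

Within June 2200: 28 − 3 = 25 days.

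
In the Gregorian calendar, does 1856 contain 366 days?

1856 is a leap year.

Yes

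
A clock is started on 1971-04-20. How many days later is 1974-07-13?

1180

Day-of-year of April 20, 1971: 110.
Day-of-year of July 13, 1974: 194.
1971 has 365 days, so 365 − 110 = 255 days remain in 1971.
Full years: 1972: 366; 1973: 365. Sum = 731.
Total: 255 + 731 + 194 = 1180 days.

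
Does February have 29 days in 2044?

Yes

2044 is a leap year.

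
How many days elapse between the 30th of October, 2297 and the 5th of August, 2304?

Day-of-year of October 30, 2297: 303.
Day-of-year of August 5, 2304: 218.
2297 has 365 days, so 365 − 303 = 62 days remain in 2297.
Full years: 2298: 365; 2299: 365; 2300: 365; 2301: 365; 2302: 365; 2303: 365. Sum = 2190.
Total: 62 + 2190 + 218 = 2470 days.

2470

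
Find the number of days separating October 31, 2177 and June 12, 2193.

Day-of-year of October 31, 2177: 304.
Day-of-year of June 12, 2193: 163.
2177 has 365 days, so 365 − 304 = 61 days remain in 2177.
Full years 2178–2192: 11 common + 4 leap = 11×365 + 4×366 = 5479 days.
Total: 61 + 5479 + 163 = 5703 days.

5703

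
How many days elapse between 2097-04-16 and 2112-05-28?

5520

From April 16, 2097 to April 16, 2112: 15 years, of which 3 contain a Feb 29 — 12×365 + 3×366 = 5478 days.
(2100 is not a leap year (divisible by 100 but not 400).)
April 2112: 30 − 16 = 14 days remain.
May 1–28, 2112: 28 days.
Residual: 42 days.
Total: 5520 days.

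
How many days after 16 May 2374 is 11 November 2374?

179

May 2374: 31 − 16 = 15 days remain.
Then June (30), July (31), August (31), September (30), October (31): 30 + 31 + 31 + 30 + 31 = 153 days.
November 1–11, 2374: 11 days.
Total: 15 + 153 + 11 = 179 days.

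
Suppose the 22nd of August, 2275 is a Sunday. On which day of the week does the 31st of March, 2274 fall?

Count forward from the earlier date (March 31, 2274) to the later (August 22, 2275):
March 2274: 31 − 31 = 0 days remain.
Then 16 full months totalling 487 days.
August 1–22, 2275: 22 days.
Total: 0 + 487 + 22 = 509 days.
509 mod 7 = 5, so 5 days before Sunday is Tuesday.

Tuesday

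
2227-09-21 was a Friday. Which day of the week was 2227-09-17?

Monday

Count forward from the earlier date (September 17, 2227) to the later (September 21, 2227):
Within September 2227: 21 − 17 = 4 days.
4 mod 7 = 4, so 4 days before Friday is Monday.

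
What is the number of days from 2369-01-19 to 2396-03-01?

9903

Day-of-year of January 19, 2369: 19.
Day-of-year of March 1, 2396: 61.
2369 has 365 days, so 365 − 19 = 346 days remain in 2369.
Full years 2370–2395: 20 common + 6 leap = 20×365 + 6×366 = 9496 days.
Total: 346 + 9496 + 61 = 9903 days.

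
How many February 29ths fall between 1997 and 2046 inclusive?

Years divisible by 4 in [1997, 2046]: 2000, 2004, 2008, 2012, 2016, 2020, 2024, 2028, 2032, 2036, 2040, 2044.
2000 is divisible by 400, so still leap.
No century exceptions apply. Count: 12.

12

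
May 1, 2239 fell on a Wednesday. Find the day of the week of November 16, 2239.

Saturday

May 2239: 31 − 1 = 30 days remain.
Then June (30), July (31), August (31), September (30), October (31): 30 + 31 + 31 + 30 + 31 = 153 days.
November 1–16, 2239: 16 days.
Total: 30 + 153 + 16 = 199 days.
199 mod 7 = 3, so 3 days after Wednesday is Saturday.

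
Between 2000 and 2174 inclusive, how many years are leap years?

Years divisible by 4: 2000, 2004, …, 2172 — 44 in all.
Of these, 2100 is divisible by 100 but not 400, so not leap.
2000 is divisible by 400, so still leap.
Leap years: 44 − 1 = 43.

43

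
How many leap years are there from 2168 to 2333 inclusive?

Years divisible by 4: 2168, 2172, …, 2332 — 42 in all.
Of these, 2200, 2300 are divisible by 100 but not 400, so not leap.
Leap years: 42 − 2 = 40.

40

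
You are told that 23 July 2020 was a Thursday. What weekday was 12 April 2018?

Thursday

Count forward from the earlier date (April 12, 2018) to the later (July 23, 2020):
April 2018: 30 − 12 = 18 days remain.
Then 26 full months totalling 792 days.
July 1–23, 2020: 23 days.
Total: 18 + 792 + 23 = 833 days.
833 is a multiple of 7, so 12 April 2018 falls on the same weekday: Thursday.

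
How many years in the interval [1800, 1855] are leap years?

Years divisible by 4: 1800, 1804, …, 1852 — 14 in all.
Of these, 1800 is divisible by 100 but not 400, so not leap.
Leap years: 14 − 1 = 13.

13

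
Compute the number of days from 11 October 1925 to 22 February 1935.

From October 11, 1925 to October 11, 1934: 9 years, of which 2 contain a Feb 29 — 7×365 + 2×366 = 3287 days.
October 1934: 31 − 11 = 20 days remain.
Then November (30), December (31), January (31): 30 + 31 + 31 = 92 days.
February 1–22, 1935: 22 days (1935 is not a leap year).
Residual: 134 days.
Total: 3421 days.

3421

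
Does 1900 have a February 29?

1900 is not a leap year (divisible by 100 but not 400).

No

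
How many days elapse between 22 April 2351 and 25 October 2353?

917

April 22, 2351 → April 22, 2352: 366 days (2352 is a leap year).
April 22, 2352 → April 22, 2353: 365 days.
April 2353: 30 − 22 = 8 days remain.
Then May (31), June (30), July (31), August (31), September (30): 31 + 30 + 31 + 31 + 30 = 153 days.
October 1–25, 2353: 25 days.
Residual: 186 days.
Total: 917 days.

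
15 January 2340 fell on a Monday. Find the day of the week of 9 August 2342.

January 2340: 31 − 15 = 16 days remain.
Then 30 full months totalling 912 days.
August 1–9, 2342: 9 days.
Total: 16 + 912 + 9 = 937 days.
937 mod 7 = 6, so 6 days after Monday is Sunday.

Sunday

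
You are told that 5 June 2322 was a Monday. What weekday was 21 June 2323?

Thursday

June 2322: 30 − 5 = 25 days remain.
Then 11 full months totalling 335 days.
June 1–21, 2323: 21 days.
Total: 25 + 335 + 21 = 381 days.
381 mod 7 = 3, so 3 days after Monday is Thursday.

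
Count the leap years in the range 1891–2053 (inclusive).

Years divisible by 4: 1892, 1896, …, 2052 — 41 in all.
Of these, 1900 is divisible by 100 but not 400, so not leap.
2000 is divisible by 400, so still leap.
Leap years: 41 − 1 = 40.

40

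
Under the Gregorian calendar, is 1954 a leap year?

No

1954 is not a leap year.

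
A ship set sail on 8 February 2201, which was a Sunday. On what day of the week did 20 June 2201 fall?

Saturday

February 2201: 28 − 8 = 20 days remain (2201 is not a leap year, so February has 28 days).
Then March (31), April (30), May (31): 31 + 30 + 31 = 92 days.
June 1–20, 2201: 20 days.
Total: 20 + 92 + 20 = 132 days.
132 mod 7 = 6, so 6 days after Sunday is Saturday.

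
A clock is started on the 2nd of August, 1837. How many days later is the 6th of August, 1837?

Within August 1837: 6 − 2 = 4 days.

4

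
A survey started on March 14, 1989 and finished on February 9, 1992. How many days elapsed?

Day-of-year of March 14, 1989: 73.
Day-of-year of February 9, 1992: 40.
1989 has 365 days, so 365 − 73 = 292 days remain in 1989.
Full years: 1990: 365; 1991: 365. Sum = 730.
Total: 292 + 730 + 40 = 1062 days.

1062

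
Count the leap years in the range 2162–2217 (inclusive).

13

Years divisible by 4: 2164, 2168, …, 2216 — 14 in all.
Of these, 2200 is divisible by 100 but not 400, so not leap.
Leap years: 14 − 1 = 13.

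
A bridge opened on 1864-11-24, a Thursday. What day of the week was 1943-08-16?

Day-of-year of November 24, 1864: 329.
Day-of-year of August 16, 1943: 228.
1864 has 366 days, so 366 − 329 = 37 days remain in 1864.
Full years 1865–1942: 60 common + 18 leap = 60×365 + 18×366 = 28488 days.
Total: 37 + 28488 + 228 = 28753 days.
28753 mod 7 = 4, so 4 days after Thursday is Monday.

Monday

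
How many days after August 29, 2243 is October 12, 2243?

44

August 2243: 31 − 29 = 2 days remain.
Then September (30): 30 days.
October 1–12, 2243: 12 days.
Total: 2 + 30 + 12 = 44 days.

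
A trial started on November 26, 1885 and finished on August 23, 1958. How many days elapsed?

26567

From November 26, 1885 to November 26, 1957: 72 years, of which 17 contain a Feb 29 — 55×365 + 17×366 = 26297 days.
(1900 is not a leap year (divisible by 100 but not 400).)
November 1957: 30 − 26 = 4 days remain.
Then December (31), January (31), February 1958 (28), March (31), April (30), May (31), June (30), July (31): 31 + 31 + 28 + 31 + 30 + 31 + 30 + 31 = 243 days.
August 1–23, 1958: 23 days.
Residual: 270 days.
Total: 26567 days.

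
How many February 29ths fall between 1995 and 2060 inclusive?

17

Years divisible by 4: 1996, 2000, …, 2060 — 17 in all.
2000 is divisible by 400, so still leap.
No century exceptions apply. Count: 17.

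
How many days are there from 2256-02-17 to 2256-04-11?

February 2256: 29 − 17 = 12 days remain (2256 is a leap year, so February has 29 days).
Then March (31): 31 days.
April 1–11, 2256: 11 days.
Total: 12 + 31 + 11 = 54 days.

54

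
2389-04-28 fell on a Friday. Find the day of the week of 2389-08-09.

April 2389: 30 − 28 = 2 days remain.
Then May (31), June (30), July (31): 31 + 30 + 31 = 92 days.
August 1–9, 2389: 9 days.
Total: 2 + 92 + 9 = 103 days.
103 mod 7 = 5, so 5 days after Friday is Wednesday.

Wednesday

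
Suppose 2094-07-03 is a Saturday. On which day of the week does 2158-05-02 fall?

From July 3, 2094 to July 3, 2157: 63 years, of which 15 contain a Feb 29 — 48×365 + 15×366 = 23010 days.
(2100 is not a leap year (divisible by 100 but not 400).)
July 2157: 31 − 3 = 28 days remain.
Then 9 full months totalling 273 days.
May 1–2, 2158: 2 days.
Residual: 303 days.
Total: 23313 days.
23313 mod 7 = 3, so 3 days after Saturday is Tuesday.

Tuesday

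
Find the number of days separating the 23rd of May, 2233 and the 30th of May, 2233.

Within May 2233: 30 − 23 = 7 days.

7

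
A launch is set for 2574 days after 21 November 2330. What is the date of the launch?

8 December 2337

Count 2574 days after November 21, 2330:
From November 21, 2330 to November 21, 2337: 7 years, of which 2 contain a Feb 29 — 5×365 + 2×366 = 2557 days.
November 2337: 30 − 21 = 9 days remain.
December 1–8, 2337: 8 days.
Residual: 17 days.
Total: 2574 days.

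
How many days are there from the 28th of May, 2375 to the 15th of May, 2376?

May 2375: 31 − 28 = 3 days remain.
Then 11 full months totalling 335 days.
May 1–15, 2376: 15 days.
Total: 3 + 335 + 15 = 353 days.

353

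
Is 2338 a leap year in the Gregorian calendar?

2338 is not a leap year.

No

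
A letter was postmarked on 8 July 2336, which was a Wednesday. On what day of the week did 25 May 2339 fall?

Day-of-year of July 8, 2336: 190.
Day-of-year of May 25, 2339: 145.
2336 has 366 days, so 366 − 190 = 176 days remain in 2336.
Full years: 2337: 365; 2338: 365. Sum = 730.
Total: 176 + 730 + 145 = 1051 days.
1051 mod 7 = 1, so 1 day after Wednesday is Thursday.

Thursday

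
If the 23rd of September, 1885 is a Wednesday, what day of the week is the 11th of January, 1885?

Sunday

Count forward from the earlier date (January 11, 1885) to the later (September 23, 1885):
January 1885: 31 − 11 = 20 days remain.
Then February 1885 (28), March (31), April (30), May (31), June (30), July (31), August (31): 28 + 31 + 30 + 31 + 30 + 31 + 31 = 212 days.
September 1–23, 1885: 23 days.
Total: 20 + 212 + 23 = 255 days.
255 mod 7 = 3, so 3 days before Wednesday is Sunday.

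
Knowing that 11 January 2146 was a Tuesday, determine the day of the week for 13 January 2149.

Monday

January 11, 2146 → January 11, 2147: 365 days.
January 11, 2147 → January 11, 2148: 365 days.
January 11, 2148 → January 11, 2149: 366 days (2148 is a leap year).
Within January 2149: 13 − 11 = 2 days.
Total: 1098 days.
1098 mod 7 = 6, so 6 days after Tuesday is Monday.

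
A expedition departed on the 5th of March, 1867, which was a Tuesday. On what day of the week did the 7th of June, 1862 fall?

Saturday

Count forward from the earlier date (June 7, 1862) to the later (March 5, 1867):
Day-of-year of June 7, 1862: 158.
Day-of-year of March 5, 1867: 64.
1862 has 365 days, so 365 − 158 = 207 days remain in 1862.
Full years: 1863: 365; 1864: 366; 1865: 365; 1866: 365. Sum = 1461.
Total: 207 + 1461 + 64 = 1732 days.
1732 mod 7 = 3, so 3 days before Tuesday is Saturday.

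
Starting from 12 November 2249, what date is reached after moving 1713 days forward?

22 July 2254

Count 1713 days after November 12, 2249:
November 12, 2249 → November 12, 2250: 365 days.
November 12, 2250 → November 12, 2251: 365 days.
November 12, 2251 → November 12, 2252: 366 days (2252 is a leap year).
November 12, 2252 → November 12, 2253: 365 days.
November 2253: 30 − 12 = 18 days remain.
Then December (31), January (31), February 2254 (28), March (31), April (30), May (31), June (30): 31 + 31 + 28 + 31 + 30 + 31 + 30 = 212 days.
July 1–22, 2254: 22 days.
Residual: 252 days.
Total: 1713 days.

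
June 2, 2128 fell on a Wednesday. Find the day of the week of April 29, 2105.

Count forward from the earlier date (April 29, 2105) to the later (June 2, 2128):
Day-of-year of April 29, 2105: 119.
Day-of-year of June 2, 2128: 154.
2105 has 365 days, so 365 − 119 = 246 days remain in 2105.
Full years 2106–2127: 17 common + 5 leap = 17×365 + 5×366 = 8035 days.
Total: 246 + 8035 + 154 = 8435 days.
8435 is a multiple of 7, so April 29, 2105 falls on the same weekday: Wednesday.

Wednesday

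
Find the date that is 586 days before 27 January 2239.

20 June 2237

Count 586 days before January 27, 2239:
Day-of-year of June 20, 2237: 171.
Day-of-year of January 27, 2239: 27.
2237 has 365 days, so 365 − 171 = 194 days remain in 2237.
Full years: 2238: 365. Sum = 365.
Total: 194 + 365 + 27 = 586 days.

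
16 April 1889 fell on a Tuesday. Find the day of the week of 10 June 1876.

Count forward from the earlier date (June 10, 1876) to the later (April 16, 1889):
From June 10, 1876 to June 10, 1888: 12 years, of which 3 contain a Feb 29 — 9×365 + 3×366 = 4383 days.
June 1888: 30 − 10 = 20 days remain.
Then 9 full months totalling 274 days.
April 1–16, 1889: 16 days.
Residual: 310 days.
Total: 4693 days.
4693 mod 7 = 3, so 3 days before Tuesday is Saturday.

Saturday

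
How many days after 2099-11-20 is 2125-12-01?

9507

Day-of-year of November 20, 2099: 324.
Day-of-year of December 1, 2125: 335.
2099 has 365 days, so 365 − 324 = 41 days remain in 2099.
Full years 2100–2124: 19 common + 6 leap = 19×365 + 6×366 = 9131 days.
Total: 41 + 9131 + 335 = 9507 days.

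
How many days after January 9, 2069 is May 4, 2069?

115

January 2069: 31 − 9 = 22 days remain.
Then February 2069 (28), March (31), April (30): 28 + 31 + 30 = 89 days.
May 1–4, 2069: 4 days.
Total: 22 + 89 + 4 = 115 days.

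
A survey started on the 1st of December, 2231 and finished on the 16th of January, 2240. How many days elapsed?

From December 1, 2231 to December 1, 2239: 8 years, of which 2 contain a Feb 29 — 6×365 + 2×366 = 2922 days.
December 2239: 31 − 1 = 30 days remain.
January 1–16, 2240: 16 days.
Residual: 46 days.
Total: 2968 days.

2968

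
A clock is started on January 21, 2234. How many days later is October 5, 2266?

11945

From January 21, 2234 to January 21, 2266: 32 years, of which 8 contain a Feb 29 — 24×365 + 8×366 = 11688 days.
January 2266: 31 − 21 = 10 days remain.
Then February 2266 (28), March (31), April (30), May (31), June (30), July (31), August (31), September (30): 28 + 31 + 30 + 31 + 30 + 31 + 31 + 30 = 242 days.
October 1–5, 2266: 5 days.
Residual: 257 days.
Total: 11945 days.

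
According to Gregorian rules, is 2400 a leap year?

2400 is a leap year (divisible by 400).

Yes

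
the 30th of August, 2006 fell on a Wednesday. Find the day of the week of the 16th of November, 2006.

August 2006: 31 − 30 = 1 day remains.
Then September (30), October (31): 30 + 31 = 61 days.
November 1–16, 2006: 16 days.
Total: 1 + 61 + 16 = 78 days.
78 mod 7 = 1, so 1 day after Wednesday is Thursday.

Thursday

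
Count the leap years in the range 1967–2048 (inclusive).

21

Years divisible by 4: 1968, 1972, …, 2048 — 21 in all.
2000 is divisible by 400, so still leap.
No century exceptions apply. Count: 21.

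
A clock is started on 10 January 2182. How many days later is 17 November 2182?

311

January 2182: 31 − 10 = 21 days remain.
Then 9 full months totalling 273 days.
November 1–17, 2182: 17 days.
Total: 21 + 273 + 17 = 311 days.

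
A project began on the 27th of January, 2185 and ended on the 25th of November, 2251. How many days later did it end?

From January 27, 2185 to January 27, 2251: 66 years, of which 15 contain a Feb 29 — 51×365 + 15×366 = 24105 days.
(2200 is not a leap year (divisible by 100 but not 400).)
January 2251: 31 − 27 = 4 days remain.
Then 9 full months totalling 273 days.
November 1–25, 2251: 25 days.
Residual: 302 days.
Total: 24407 days.

24407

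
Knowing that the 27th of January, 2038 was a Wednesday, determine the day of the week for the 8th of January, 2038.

Friday

Count forward from the earlier date (January 8, 2038) to the later (January 27, 2038):
Within January 2038: 27 − 8 = 19 days.
19 mod 7 = 5, so 5 days before Wednesday is Friday.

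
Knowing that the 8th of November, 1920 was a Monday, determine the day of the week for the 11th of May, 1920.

Tuesday

Count forward from the earlier date (May 11, 1920) to the later (November 8, 1920):
May 1920: 31 − 11 = 20 days remain.
Then June (30), July (31), August (31), September (30), October (31): 30 + 31 + 31 + 30 + 31 = 153 days.
November 1–8, 1920: 8 days.
Total: 20 + 153 + 8 = 181 days.
181 mod 7 = 6, so 6 days before Monday is Tuesday.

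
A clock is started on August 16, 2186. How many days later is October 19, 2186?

August 2186: 31 − 16 = 15 days remain.
Then September (30): 30 days.
October 1–19, 2186: 19 days.
Total: 15 + 30 + 19 = 64 days.

64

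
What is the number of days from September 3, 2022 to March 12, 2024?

556

September 2022: 30 − 3 = 27 days remain.
Then 17 full months totalling 517 days.
March 1–12, 2024: 12 days.
Total: 27 + 517 + 12 = 556 days.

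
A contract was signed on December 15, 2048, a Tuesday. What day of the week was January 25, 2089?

Day-of-year of December 15, 2048: 350.
Day-of-year of January 25, 2089: 25.
2048 has 366 days, so 366 − 350 = 16 days remain in 2048.
Full years 2049–2088: 30 common + 10 leap = 30×365 + 10×366 = 14610 days.
Total: 16 + 14610 + 25 = 14651 days.
14651 is a multiple of 7, so January 25, 2089 falls on the same weekday: Tuesday.

Tuesday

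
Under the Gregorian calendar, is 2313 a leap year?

2313 is not a leap year.

No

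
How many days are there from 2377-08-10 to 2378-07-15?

339

August 2377: 31 − 10 = 21 days remain.
Then 10 full months totalling 303 days.
July 1–15, 2378: 15 days.
Residual: 339 days.
Total: 339 days.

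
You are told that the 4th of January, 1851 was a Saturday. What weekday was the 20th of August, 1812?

Count forward from the earlier date (August 20, 1812) to the later (January 4, 1851):
Day-of-year of August 20, 1812: 233.
Day-of-year of January 4, 1851: 4.
1812 has 366 days, so 366 − 233 = 133 days remain in 1812.
Full years 1813–1850: 29 common + 9 leap = 29×365 + 9×366 = 13879 days.
Total: 133 + 13879 + 4 = 14016 days.
14016 mod 7 = 2, so 2 days before Saturday is Thursday.

Thursday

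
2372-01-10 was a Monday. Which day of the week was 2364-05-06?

Wednesday

Count forward from the earlier date (May 6, 2364) to the later (January 10, 2372):
From May 6, 2364 to May 6, 2371: 7 years, of which 1 contains a Feb 29 — 6×365 + 1×366 = 2556 days.
May 2371: 31 − 6 = 25 days remain.
Then June (30), July (31), August (31), September (30), October (31), November (30), December (31): 30 + 31 + 31 + 30 + 31 + 30 + 31 = 214 days.
January 1–10, 2372: 10 days.
Residual: 249 days.
Total: 2805 days.
2805 mod 7 = 5, so 5 days before Monday is Wednesday.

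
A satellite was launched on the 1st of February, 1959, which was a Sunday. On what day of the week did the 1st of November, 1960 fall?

Day-of-year of February 1, 1959: 32.
Day-of-year of November 1, 1960: 306.
1959 has 365 days, so 365 − 32 = 333 days remain in 1959.
Total: 333 + 306 = 639 days.
639 mod 7 = 2, so 2 days after Sunday is Tuesday.

Tuesday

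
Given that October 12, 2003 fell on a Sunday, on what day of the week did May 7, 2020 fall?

Day-of-year of October 12, 2003: 285.
Day-of-year of May 7, 2020: 128.
2003 has 365 days, so 365 − 285 = 80 days remain in 2003.
Full years 2004–2019: 12 common + 4 leap = 12×365 + 4×366 = 5844 days.
Total: 80 + 5844 + 128 = 6052 days.
6052 mod 7 = 4, so 4 days after Sunday is Thursday.

Thursday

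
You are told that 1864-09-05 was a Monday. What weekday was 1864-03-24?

Thursday

Count forward from the earlier date (March 24, 1864) to the later (September 5, 1864):
March 1864: 31 − 24 = 7 days remain.
Then April (30), May (31), June (30), July (31), August (31): 30 + 31 + 30 + 31 + 31 = 153 days.
September 1–5, 1864: 5 days.
Total: 7 + 153 + 5 = 165 days.
165 mod 7 = 4, so 4 days before Monday is Thursday.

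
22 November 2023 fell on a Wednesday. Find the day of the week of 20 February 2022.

Count forward from the earlier date (February 20, 2022) to the later (November 22, 2023):
Day-of-year of February 20, 2022: 51.
Day-of-year of November 22, 2023: 326.
2022 has 365 days, so 365 − 51 = 314 days remain in 2022.
Total: 314 + 326 = 640 days.
640 mod 7 = 3, so 3 days before Wednesday is Sunday.

Sunday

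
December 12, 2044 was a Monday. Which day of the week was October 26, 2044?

Count forward from the earlier date (October 26, 2044) to the later (December 12, 2044):
October 2044: 31 − 26 = 5 days remain.
Then November (30): 30 days.
December 1–12, 2044: 12 days.
Total: 5 + 30 + 12 = 47 days.
47 mod 7 = 5, so 5 days before Monday is Wednesday.

Wednesday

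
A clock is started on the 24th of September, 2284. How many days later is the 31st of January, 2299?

5242

Day-of-year of September 24, 2284: 268.
Day-of-year of January 31, 2299: 31.
2284 has 366 days, so 366 − 268 = 98 days remain in 2284.
Full years 2285–2298: 11 common + 3 leap = 11×365 + 3×366 = 5113 days.
Total: 98 + 5113 + 31 = 5242 days.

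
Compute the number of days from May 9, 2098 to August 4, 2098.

87

May 2098: 31 − 9 = 22 days remain.
Then June (30), July (31): 30 + 31 = 61 days.
August 1–4, 2098: 4 days.
Total: 22 + 61 + 4 = 87 days.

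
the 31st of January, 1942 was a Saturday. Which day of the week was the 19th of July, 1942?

January 1942: 31 − 31 = 0 days remain.
Then February 1942 (28), March (31), April (30), May (31), June (30): 28 + 31 + 30 + 31 + 30 = 150 days.
July 1–19, 1942: 19 days.
Total: 0 + 150 + 19 = 169 days.
169 mod 7 = 1, so 1 day after Saturday is Sunday.

Sunday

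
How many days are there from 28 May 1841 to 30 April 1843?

Day-of-year of May 28, 1841: 148.
Day-of-year of April 30, 1843: 120.
1841 has 365 days, so 365 − 148 = 217 days remain in 1841.
Full years: 1842: 365. Sum = 365.
Total: 217 + 365 + 120 = 702 days.

702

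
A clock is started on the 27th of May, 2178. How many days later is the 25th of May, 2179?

363

Day-of-year of May 27, 2178: 147.
Day-of-year of May 25, 2179: 145.
2178 has 365 days, so 365 − 147 = 218 days remain in 2178.
Total: 218 + 145 = 363 days.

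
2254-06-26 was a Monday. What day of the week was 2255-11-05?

Monday

Day-of-year of June 26, 2254: 177.
Day-of-year of November 5, 2255: 309.
2254 has 365 days, so 365 − 177 = 188 days remain in 2254.
Total: 188 + 309 = 497 days.
497 is a multiple of 7, so 2255-11-05 falls on the same weekday: Monday.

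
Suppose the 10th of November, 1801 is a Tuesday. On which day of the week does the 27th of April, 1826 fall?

Day-of-year of November 10, 1801: 314.
Day-of-year of April 27, 1826: 117.
1801 has 365 days, so 365 − 314 = 51 days remain in 1801.
Full years 1802–1825: 18 common + 6 leap = 18×365 + 6×366 = 8766 days.
Total: 51 + 8766 + 117 = 8934 days.
8934 mod 7 = 2, so 2 days after Tuesday is Thursday.

Thursday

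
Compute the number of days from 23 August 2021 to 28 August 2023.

August 23, 2021 → August 23, 2022: 365 days.
August 23, 2022 → August 23, 2023: 365 days.
Within August 2023: 28 − 23 = 5 days.
Total: 735 days.

735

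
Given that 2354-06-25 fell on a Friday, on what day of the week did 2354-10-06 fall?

June 2354: 30 − 25 = 5 days remain.
Then July (31), August (31), September (30): 31 + 31 + 30 = 92 days.
October 1–6, 2354: 6 days.
Total: 5 + 92 + 6 = 103 days.
103 mod 7 = 5, so 5 days after Friday is Wednesday.

Wednesday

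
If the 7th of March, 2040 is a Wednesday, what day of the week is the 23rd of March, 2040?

Within March 2040: 23 − 7 = 16 days.
16 mod 7 = 2, so 2 days after Wednesday is Friday.

Friday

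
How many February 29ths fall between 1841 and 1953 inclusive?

27

Years divisible by 4: 1844, 1848, …, 1952 — 28 in all.
Of these, 1900 is divisible by 100 but not 400, so not leap.
Leap years: 28 − 1 = 27.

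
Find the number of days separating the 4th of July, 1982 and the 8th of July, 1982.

4

Within July 1982: 8 − 4 = 4 days.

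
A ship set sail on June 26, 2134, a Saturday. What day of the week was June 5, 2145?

From June 26, 2134 to June 26, 2144: 10 years, of which 3 contain a Feb 29 — 7×365 + 3×366 = 3653 days.
June 2144: 30 − 26 = 4 days remain.
Then 11 full months totalling 335 days.
June 1–5, 2145: 5 days.
Residual: 344 days.
Total: 3997 days.
3997 is a multiple of 7, so June 5, 2145 falls on the same weekday: Saturday.

Saturday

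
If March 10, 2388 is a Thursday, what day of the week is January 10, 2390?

Wednesday

March 10, 2388 → March 10, 2389: 365 days.
March 2389: 31 − 10 = 21 days remain.
Then 9 full months totalling 275 days.
January 1–10, 2390: 10 days.
Residual: 306 days.
Total: 671 days.
671 mod 7 = 6, so 6 days after Thursday is Wednesday.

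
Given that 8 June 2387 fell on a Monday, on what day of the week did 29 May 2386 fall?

Thursday

Count forward from the earlier date (May 29, 2386) to the later (June 8, 2387):
May 2386: 31 − 29 = 2 days remain.
Then 12 full months totalling 365 days.
June 1–8, 2387: 8 days.
Total: 2 + 365 + 8 = 375 days.
375 mod 7 = 4, so 4 days before Monday is Thursday.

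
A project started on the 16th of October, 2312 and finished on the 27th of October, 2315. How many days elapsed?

1106

Day-of-year of October 16, 2312: 290.
Day-of-year of October 27, 2315: 300.
2312 has 366 days, so 366 − 290 = 76 days remain in 2312.
Full years: 2313: 365; 2314: 365. Sum = 730.
Total: 76 + 730 + 300 = 1106 days.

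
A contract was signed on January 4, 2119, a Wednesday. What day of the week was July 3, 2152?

Monday

From January 4, 2119 to January 4, 2152: 33 years, of which 8 contain a Feb 29 — 25×365 + 8×366 = 12053 days.
January 2152: 31 − 4 = 27 days remain.
Then February 2152 (29), March (31), April (30), May (31), June (30): 29 + 31 + 30 + 31 + 30 = 151 days.
July 1–3, 2152: 3 days.
Residual: 181 days.
Total: 12234 days.
12234 mod 7 = 5, so 5 days after Wednesday is Monday.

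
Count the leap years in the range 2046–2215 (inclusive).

Years divisible by 4: 2048, 2052, …, 2212 — 42 in all.
Of these, 2100, 2200 are divisible by 100 but not 400, so not leap.
Leap years: 42 − 2 = 40.

40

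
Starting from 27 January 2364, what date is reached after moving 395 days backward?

28 December 2362

Count 395 days before January 27, 2364:
December 2362: 31 − 28 = 3 days remain.
Then 12 full months totalling 365 days.
January 1–27, 2364: 27 days.
Total: 3 + 365 + 27 = 395 days.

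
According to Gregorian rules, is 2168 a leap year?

Yes

2168 is a leap year.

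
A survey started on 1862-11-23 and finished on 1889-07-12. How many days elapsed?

9728

From November 23, 1862 to November 23, 1888: 26 years, of which 7 contain a Feb 29 — 19×365 + 7×366 = 9497 days.
November 1888: 30 − 23 = 7 days remain.
Then December (31), January (31), February 1889 (28), March (31), April (30), May (31), June (30): 31 + 31 + 28 + 31 + 30 + 31 + 30 = 212 days.
July 1–12, 1889: 12 days.
Residual: 231 days.
Total: 9728 days.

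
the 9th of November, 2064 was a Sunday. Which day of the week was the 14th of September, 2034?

Count forward from the earlier date (September 14, 2034) to the later (November 9, 2064):
Day-of-year of September 14, 2034: 257.
Day-of-year of November 9, 2064: 314.
2034 has 365 days, so 365 − 257 = 108 days remain in 2034.
Full years 2035–2063: 22 common + 7 leap = 22×365 + 7×366 = 10592 days.
Total: 108 + 10592 + 314 = 11014 days.
11014 mod 7 = 3, so 3 days before Sunday is Thursday.

Thursday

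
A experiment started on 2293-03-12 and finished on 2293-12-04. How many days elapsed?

March 2293: 31 − 12 = 19 days remain.
Then April (30), May (31), June (30), July (31), August (31), September (30), October (31), November (30): 30 + 31 + 30 + 31 + 31 + 30 + 31 + 30 = 244 days.
December 1–4, 2293: 4 days.
Total: 19 + 244 + 4 = 267 days.

267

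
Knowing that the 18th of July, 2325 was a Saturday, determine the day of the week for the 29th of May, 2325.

Count forward from the earlier date (May 29, 2325) to the later (July 18, 2325):
May 2325: 31 − 29 = 2 days remain.
Then June (30): 30 days.
July 1–18, 2325: 18 days.
Total: 2 + 30 + 18 = 50 days.
50 mod 7 = 1, so 1 day before Saturday is Friday.

Friday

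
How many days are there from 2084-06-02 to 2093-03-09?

3202

Day-of-year of June 2, 2084: 154.
Day-of-year of March 9, 2093: 68.
2084 has 366 days, so 366 − 154 = 212 days remain in 2084.
Full years 2085–2092: 6 common + 2 leap = 6×365 + 2×366 = 2922 days.
Total: 212 + 2922 + 68 = 3202 days.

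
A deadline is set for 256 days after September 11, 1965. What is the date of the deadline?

May 25, 1966

Count 256 days after September 11, 1965:
Day-of-year of September 11, 1965: 254.
Day-of-year of May 25, 1966: 145.
1965 has 365 days, so 365 − 254 = 111 days remain in 1965.
Total: 111 + 145 = 256 days.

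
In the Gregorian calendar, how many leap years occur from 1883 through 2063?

Years divisible by 4: 1884, 1888, …, 2060 — 45 in all.
Of these, 1900 is divisible by 100 but not 400, so not leap.
2000 is divisible by 400, so still leap.
Leap years: 45 − 1 = 44.

44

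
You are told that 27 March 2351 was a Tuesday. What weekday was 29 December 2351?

Saturday

March 2351: 31 − 27 = 4 days remain.
Then April (30), May (31), June (30), July (31), August (31), September (30), October (31), November (30): 30 + 31 + 30 + 31 + 31 + 30 + 31 + 30 = 244 days.
December 1–29, 2351: 29 days.
Total: 4 + 244 + 29 = 277 days.
277 mod 7 = 4, so 4 days after Tuesday is Saturday.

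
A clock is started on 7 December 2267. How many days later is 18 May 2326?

From December 7, 2267 to December 7, 2325: 58 years, of which 14 contain a Feb 29 — 44×365 + 14×366 = 21184 days.
(2300 is not a leap year (divisible by 100 but not 400).)
December 2325: 31 − 7 = 24 days remain.
Then January (31), February 2326 (28), March (31), April (30): 31 + 28 + 31 + 30 = 120 days.
May 1–18, 2326: 18 days.
Residual: 162 days.
Total: 21346 days.

21346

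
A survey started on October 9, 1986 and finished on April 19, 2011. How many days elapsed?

8958

Day-of-year of October 9, 1986: 282.
Day-of-year of April 19, 2011: 109.
1986 has 365 days, so 365 − 282 = 83 days remain in 1986.
Full years 1987–2010: 18 common + 6 leap = 18×365 + 6×366 = 8766 days.
Total: 83 + 8766 + 109 = 8958 days.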